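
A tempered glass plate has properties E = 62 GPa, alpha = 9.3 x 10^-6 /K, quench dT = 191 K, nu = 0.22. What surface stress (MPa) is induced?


Tempering stress: sigma = E * alpha * dT / (1 - nu)
  E (MPa) = 62 * 1000 = 62000
  Numerator = 62000 * (9.3 x 10^-6) * 191 = 110.1306
  Denominator = 1 - 0.22 = 0.78
  sigma = 110.1306 / 0.78 = 141.2 MPa

141.2 MPa


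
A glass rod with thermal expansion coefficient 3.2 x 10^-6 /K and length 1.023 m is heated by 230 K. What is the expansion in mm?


Thermal expansion formula: dL = alpha * L0 * dT
  dL = (3.2 x 10^-6) * 1.023 * 230 = 0.00075293 m
Convert to mm: 0.00075293 * 1000 = 0.7529 mm

0.7529 mm


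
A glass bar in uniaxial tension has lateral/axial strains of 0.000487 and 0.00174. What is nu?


Poisson's ratio: nu = lateral strain / axial strain
  nu = 0.000487 / 0.00174 = 0.2799

0.2799


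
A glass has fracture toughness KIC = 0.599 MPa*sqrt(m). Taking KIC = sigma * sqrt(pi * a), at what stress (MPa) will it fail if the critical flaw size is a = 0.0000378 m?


Rearrange KIC = sigma * sqrt(pi * a):
  sigma = KIC / sqrt(pi * a)
  sqrt(pi * 0.0000378) = 0.010897
  sigma = 0.599 / 0.010897 = 54.97 MPa

54.97 MPa


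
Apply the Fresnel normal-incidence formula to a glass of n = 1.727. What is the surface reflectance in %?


Fresnel reflectance at normal incidence:
  R = ((n - 1)/(n + 1))^2
  (n - 1)/(n + 1) = (1.727 - 1)/(1.727 + 1) = 0.266593
  R = 0.266593^2 = 0.0710718
  R(%) = 0.0710718 * 100 = 7.107%

7.107%


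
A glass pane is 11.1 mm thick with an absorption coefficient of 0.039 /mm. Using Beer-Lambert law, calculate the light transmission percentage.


Beer-Lambert law: T = exp(-alpha * thickness)
  exponent = -0.039 * 11.1 = -0.4329
  T = exp(-0.4329) = 0.6486
  Percentage = 0.6486 * 100 = 64.86%

64.86%


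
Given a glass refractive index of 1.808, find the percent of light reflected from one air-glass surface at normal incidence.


Fresnel reflectance at normal incidence:
  R = ((n - 1)/(n + 1))^2
  (n - 1)/(n + 1) = (1.808 - 1)/(1.808 + 1) = 0.287749
  R = 0.287749^2 = 0.0827995
  R(%) = 0.0827995 * 100 = 8.28%

8.28%


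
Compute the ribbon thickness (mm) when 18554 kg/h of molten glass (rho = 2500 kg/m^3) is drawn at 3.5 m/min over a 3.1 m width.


Ribbon cross-section from mass balance:
  Volume rate = throughput / density = 18554 / 2500 = 7.4216 m^3/h
  thickness = volume rate / (speed * 60 * width), i.e.
  thickness = throughput / (60 * speed * width * density) * 1000
  thickness = 18554 / (60 * 3.5 * 3.1 * 2500) * 1000 = 11.4 mm

11.4 mm


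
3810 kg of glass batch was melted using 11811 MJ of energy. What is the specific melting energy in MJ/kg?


Rearrange E = m * s for s:
  s = E / m
  s = 11811 / 3810 = 3.1 MJ/kg

3.1 MJ/kg


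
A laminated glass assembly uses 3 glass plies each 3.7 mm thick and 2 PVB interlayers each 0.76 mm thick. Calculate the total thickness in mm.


Total thickness = glass contribution + PVB contribution
  Glass: 3 * 3.7 = 11.1 mm
  PVB: 2 * 0.76 = 1.52 mm
  Total = 11.1 + 1.52 = 12.62 mm

12.62 mm


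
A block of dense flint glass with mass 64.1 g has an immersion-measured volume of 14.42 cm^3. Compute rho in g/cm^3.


Use the definition of density:
  rho = mass / volume
  rho = 64.1 / 14.42 = 4.445 g/cm^3

4.445 g/cm^3


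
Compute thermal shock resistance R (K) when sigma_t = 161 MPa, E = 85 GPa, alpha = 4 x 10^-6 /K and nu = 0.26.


Thermal shock resistance: R = sigma * (1 - nu) / (E * alpha)
  Numerator = 161 * (1 - 0.26) = 119.14
  Denominator = 85 * 1000 * (4 x 10^-6) = 0.34
  R = 119.14 / 0.34 = 350.4 K

350.4 K


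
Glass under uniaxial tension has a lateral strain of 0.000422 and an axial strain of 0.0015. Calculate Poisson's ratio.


Poisson's ratio: nu = lateral strain / axial strain
  nu = 0.000422 / 0.0015 = 0.2813

0.2813


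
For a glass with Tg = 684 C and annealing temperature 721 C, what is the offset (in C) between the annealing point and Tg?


Offset = T_anneal - Tg:
  offset = 721 - 684 = 37 C

37 C


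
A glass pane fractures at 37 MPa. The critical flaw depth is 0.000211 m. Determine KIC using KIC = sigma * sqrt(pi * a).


Fracture toughness: KIC = sigma * sqrt(pi * a)
  pi * a = pi * 0.000211 = 0.000662876
  sqrt(pi * a) = 0.025746
  KIC = 37 * 0.025746 = 0.953 MPa*sqrt(m)

0.953 MPa*sqrt(m)


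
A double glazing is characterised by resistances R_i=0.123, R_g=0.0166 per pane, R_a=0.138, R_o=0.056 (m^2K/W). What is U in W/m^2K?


Total thermal resistance (series):
  R_total = R_in + R_glass + R_air + R_glass + R_out
  R_total = 0.123 + 0.0166 + 0.138 + 0.0166 + 0.056 = 0.3502 m^2K/W
U-value = 1 / R_total = 1 / 0.3502 = 2.856 W/m^2K

2.856 W/m^2K


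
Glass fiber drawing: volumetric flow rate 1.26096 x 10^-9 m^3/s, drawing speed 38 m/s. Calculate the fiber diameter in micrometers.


Cross-sectional area from continuity:
  A = Q / v = 1.26096 x 10^-9 / 38 = 3.318316 x 10^-11 m^2
Diameter from circular cross-section:
  d = sqrt(4A / pi) * 10^6 (m -> um)
  d = sqrt(4 * 3.318316 x 10^-11 / pi) * 10^6 = 6.5 um

6.5 um


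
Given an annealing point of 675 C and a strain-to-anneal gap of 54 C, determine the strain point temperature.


Strain point = annealing point - difference:
  T_strain = 675 - 54 = 621 C

621 C


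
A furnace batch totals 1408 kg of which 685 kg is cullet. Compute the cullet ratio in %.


Cullet ratio = (cullet mass / total batch mass) * 100
  Ratio = 685 / 1408 * 100 = 48.65%

48.65%


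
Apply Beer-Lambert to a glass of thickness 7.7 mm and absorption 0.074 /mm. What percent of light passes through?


Beer-Lambert law: T = exp(-alpha * thickness)
  exponent = -0.074 * 7.7 = -0.5698
  T = exp(-0.5698) = 0.5656
  Percentage = 0.5656 * 100 = 56.56%

56.56%


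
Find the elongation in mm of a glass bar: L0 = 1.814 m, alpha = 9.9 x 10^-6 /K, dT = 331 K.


Thermal expansion formula: dL = alpha * L0 * dT
  dL = (9.9 x 10^-6) * 1.814 * 331 = 0.0059443 m
Convert to mm: 0.0059443 * 1000 = 5.9443 mm

5.9443 mm


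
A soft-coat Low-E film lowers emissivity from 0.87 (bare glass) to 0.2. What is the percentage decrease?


Percentage reduction = (1 - coated/uncoated) * 100
  Ratio = 0.2 / 0.87 = 0.2299
  Reduction = (1 - 0.2299) * 100 = 77.0%

77.0%


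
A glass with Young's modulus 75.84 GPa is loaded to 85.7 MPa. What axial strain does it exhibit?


Rearrange E = sigma / epsilon:
  epsilon = sigma / E
  E (MPa) = 75.84 * 1000 = 75840
  epsilon = 85.7 / 75840 = 0.00113

0.00113


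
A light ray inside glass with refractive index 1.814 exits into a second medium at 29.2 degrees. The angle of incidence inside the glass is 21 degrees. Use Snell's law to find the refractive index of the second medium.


Apply Snell's law: n1 * sin(theta1) = n2 * sin(theta2)
  n2 = n1 * sin(theta1) / sin(theta2)
  sin(21) = 0.358368
  sin(29.2) = 0.48786
  n2 = 1.814 * 0.358368 / 0.48786 = 1.3325

1.3325


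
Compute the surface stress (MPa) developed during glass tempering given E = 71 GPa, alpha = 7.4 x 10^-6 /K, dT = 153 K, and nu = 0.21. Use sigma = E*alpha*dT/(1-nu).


Tempering stress: sigma = E * alpha * dT / (1 - nu)
  E (MPa) = 71 * 1000 = 71000
  Numerator = 71000 * (7.4 x 10^-6) * 153 = 80.3862
  Denominator = 1 - 0.21 = 0.79
  sigma = 80.3862 / 0.79 = 101.8 MPa

101.8 MPa


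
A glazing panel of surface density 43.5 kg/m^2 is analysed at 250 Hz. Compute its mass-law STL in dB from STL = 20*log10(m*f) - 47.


Mass law: STL = 20 * log10(m * f) - 47
  m * f = 43.5 * 250 = 10875
  log10(10875) = 4.03643
  STL = 20 * 4.03643 - 47 = 80.7286 - 47 = 33.7 dB

33.7 dB


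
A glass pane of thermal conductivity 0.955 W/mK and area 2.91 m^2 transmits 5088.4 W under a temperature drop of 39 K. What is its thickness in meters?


Fourier's law: t = k * A * dT / Q
  t = 0.955 * 2.91 * 39 / 5088.4
  t = 108.38295 / 5088.4 = 0.0213 m

0.0213 m


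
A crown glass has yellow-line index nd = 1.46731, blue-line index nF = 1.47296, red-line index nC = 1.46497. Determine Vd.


Abbe number formula: Vd = (nd - 1) / (nF - nC)
  nd - 1 = 1.46731 - 1 = 0.46731
  nF - nC = 1.47296 - 1.46497 = 0.00799
  Vd = 0.46731 / 0.00799 = 58.49

58.49


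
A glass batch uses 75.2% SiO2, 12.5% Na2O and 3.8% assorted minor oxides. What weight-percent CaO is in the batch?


Pieces sum to 100%:
  CaO = 100 - (SiO2 + Na2O + others)
  CaO = 100 - (75.2 + 12.5 + 3.8) = 8.5%

8.5%


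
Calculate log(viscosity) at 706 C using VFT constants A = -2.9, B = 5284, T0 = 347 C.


VFT equation: log(eta) = A + B / (T - T0)
  T - T0 = 706 - 347 = 359
  B / (T - T0) = 5284 / 359 = 14.719
  log(eta) = -2.9 + 14.719 = 11.819

11.819


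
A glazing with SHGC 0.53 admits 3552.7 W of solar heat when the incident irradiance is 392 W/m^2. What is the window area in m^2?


Rearrange Q = Area * SHGC * Irradiance:
  Area = Q / (SHGC * Irradiance)
  Area = 3552.7 / (0.53 * 392) = 17.1 m^2

17.1 m^2


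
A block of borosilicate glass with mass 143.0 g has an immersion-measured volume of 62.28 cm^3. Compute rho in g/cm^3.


Use the definition of density:
  rho = mass / volume
  rho = 143.0 / 62.28 = 2.296 g/cm^3

2.296 g/cm^3


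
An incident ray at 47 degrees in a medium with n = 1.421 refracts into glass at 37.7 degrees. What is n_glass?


Apply Snell's law: n1 * sin(theta1) = n2 * sin(theta2)
  n2 = n1 * sin(theta1) / sin(theta2)
  sin(47) = 0.731354
  sin(37.7) = 0.611527
  n2 = 1.421 * 0.731354 / 0.611527 = 1.6994

1.6994


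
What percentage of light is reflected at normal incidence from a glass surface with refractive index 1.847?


Fresnel reflectance at normal incidence:
  R = ((n - 1)/(n + 1))^2
  (n - 1)/(n + 1) = (1.847 - 1)/(1.847 + 1) = 0.297506
  R = 0.297506^2 = 0.0885098
  R(%) = 0.0885098 * 100 = 8.851%

8.851%


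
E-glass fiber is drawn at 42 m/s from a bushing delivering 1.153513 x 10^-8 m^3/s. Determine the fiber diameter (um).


Cross-sectional area from continuity:
  A = Q / v = 1.153513 x 10^-8 / 42 = 2.74646 x 10^-10 m^2
Diameter from circular cross-section:
  d = sqrt(4A / pi) * 10^6 (m -> um)
  d = sqrt(4 * 2.74646 x 10^-10 / pi) * 10^6 = 18.7 um

18.7 um


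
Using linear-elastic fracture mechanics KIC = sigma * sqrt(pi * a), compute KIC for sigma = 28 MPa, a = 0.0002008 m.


Fracture toughness: KIC = sigma * sqrt(pi * a)
  pi * a = pi * 0.0002008 = 0.000630832
  sqrt(pi * a) = 0.025116
  KIC = 28 * 0.025116 = 0.703 MPa*sqrt(m)

0.703 MPa*sqrt(m)


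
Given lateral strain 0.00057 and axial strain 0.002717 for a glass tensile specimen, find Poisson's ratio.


Poisson's ratio: nu = lateral strain / axial strain
  nu = 0.00057 / 0.002717 = 0.2098

0.2098


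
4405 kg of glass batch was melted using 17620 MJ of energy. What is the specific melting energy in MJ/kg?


Rearrange E = m * s for s:
  s = E / m
  s = 17620 / 4405 = 4.0 MJ/kg

4.0 MJ/kg


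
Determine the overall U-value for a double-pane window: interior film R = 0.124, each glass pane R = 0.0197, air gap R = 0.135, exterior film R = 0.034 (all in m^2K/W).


Total thermal resistance (series):
  R_total = R_in + R_glass + R_air + R_glass + R_out
  R_total = 0.124 + 0.0197 + 0.135 + 0.0197 + 0.034 = 0.3324 m^2K/W
U-value = 1 / R_total = 1 / 0.3324 = 3.008 W/m^2K

3.008 W/m^2K


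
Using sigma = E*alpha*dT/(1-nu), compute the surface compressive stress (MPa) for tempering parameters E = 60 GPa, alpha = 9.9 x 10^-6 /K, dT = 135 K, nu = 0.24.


Tempering stress: sigma = E * alpha * dT / (1 - nu)
  E (MPa) = 60 * 1000 = 60000
  Numerator = 60000 * (9.9 x 10^-6) * 135 = 80.19
  Denominator = 1 - 0.24 = 0.76
  sigma = 80.19 / 0.76 = 105.5 MPa

105.5 MPa


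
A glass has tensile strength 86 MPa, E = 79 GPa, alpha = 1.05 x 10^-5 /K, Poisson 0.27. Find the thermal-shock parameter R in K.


Thermal shock resistance: R = sigma * (1 - nu) / (E * alpha)
  Numerator = 86 * (1 - 0.27) = 62.78
  Denominator = 79 * 1000 * (1.05 x 10^-5) = 0.8295
  R = 62.78 / 0.8295 = 75.7 K

75.7 K


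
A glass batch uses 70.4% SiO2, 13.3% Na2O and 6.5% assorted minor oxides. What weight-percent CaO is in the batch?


Pieces sum to 100%:
  CaO = 100 - (SiO2 + Na2O + others)
  CaO = 100 - (70.4 + 13.3 + 6.5) = 9.8%

9.8%


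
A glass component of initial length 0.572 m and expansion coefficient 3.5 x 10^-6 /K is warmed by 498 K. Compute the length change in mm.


Thermal expansion formula: dL = alpha * L0 * dT
  dL = (3.5 x 10^-6) * 0.572 * 498 = 0.000997 m
Convert to mm: 0.000997 * 1000 = 0.997 mm

0.997 mm


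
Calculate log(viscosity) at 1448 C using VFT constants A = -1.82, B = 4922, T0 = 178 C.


VFT equation: log(eta) = A + B / (T - T0)
  T - T0 = 1448 - 178 = 1270
  B / (T - T0) = 4922 / 1270 = 3.876
  log(eta) = -1.82 + 3.876 = 2.056

2.056


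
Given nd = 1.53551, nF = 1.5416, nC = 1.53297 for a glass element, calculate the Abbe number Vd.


Abbe number formula: Vd = (nd - 1) / (nF - nC)
  nd - 1 = 1.53551 - 1 = 0.53551
  nF - nC = 1.5416 - 1.53297 = 0.00863
  Vd = 0.53551 / 0.00863 = 62.05

62.05


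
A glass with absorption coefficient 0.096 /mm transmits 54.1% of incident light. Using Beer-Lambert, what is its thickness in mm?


Rearrange T = exp(-alpha * thickness):
  thickness = -ln(T) / alpha
  T = 54.1/100 = 0.541
  ln(T) = -0.61434
  -ln(T) = 0.61434
  thickness = 0.61434 / 0.096 = 6.4 mm

6.4 mm


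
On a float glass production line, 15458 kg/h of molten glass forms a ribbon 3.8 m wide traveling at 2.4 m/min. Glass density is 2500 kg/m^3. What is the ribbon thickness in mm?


Ribbon cross-section from mass balance:
  Volume rate = throughput / density = 15458 / 2500 = 6.1832 m^3/h
  thickness = volume rate / (speed * 60 * width), i.e.
  thickness = throughput / (60 * speed * width * density) * 1000
  thickness = 15458 / (60 * 2.4 * 3.8 * 2500) * 1000 = 11.3 mm

11.3 mm


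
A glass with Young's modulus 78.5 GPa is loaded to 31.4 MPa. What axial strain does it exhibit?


Rearrange E = sigma / epsilon:
  epsilon = sigma / E
  E (MPa) = 78.5 * 1000 = 78500
  epsilon = 31.4 / 78500 = 0.0004

0.0004


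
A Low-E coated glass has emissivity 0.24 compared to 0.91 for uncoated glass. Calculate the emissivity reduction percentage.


Percentage reduction = (1 - coated/uncoated) * 100
  Ratio = 0.24 / 0.91 = 0.2637
  Reduction = (1 - 0.2637) * 100 = 73.6%

73.6%


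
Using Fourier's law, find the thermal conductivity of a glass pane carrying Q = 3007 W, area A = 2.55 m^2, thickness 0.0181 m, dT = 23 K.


Fourier's law rearranged: k = Q * t / (A * dT)
  Numerator = 3007 * 0.0181 = 54.4267
  Denominator = 2.55 * 23 = 58.65
  k = 54.4267 / 58.65 = 0.928 W/mK

0.928 W/mK


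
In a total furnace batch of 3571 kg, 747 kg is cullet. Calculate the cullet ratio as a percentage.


Cullet ratio = (cullet mass / total batch mass) * 100
  Ratio = 747 / 3571 * 100 = 20.92%

20.92%


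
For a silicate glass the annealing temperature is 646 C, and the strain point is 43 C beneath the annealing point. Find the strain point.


Strain point = annealing point - difference:
  T_strain = 646 - 43 = 603 C

603 C


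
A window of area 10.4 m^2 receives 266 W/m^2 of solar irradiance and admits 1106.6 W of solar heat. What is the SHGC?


Rearrange Q = Area * SHGC * Irradiance:
  SHGC = Q / (Area * Irradiance)
  SHGC = 1106.6 / (10.4 * 266) = 0.4

0.4


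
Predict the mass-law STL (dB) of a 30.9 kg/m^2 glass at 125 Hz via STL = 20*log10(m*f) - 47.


Mass law: STL = 20 * log10(m * f) - 47
  m * f = 30.9 * 125 = 3862.5
  log10(3862.5) = 3.58687
  STL = 20 * 3.58687 - 47 = 71.7374 - 47 = 24.7 dB

24.7 dB


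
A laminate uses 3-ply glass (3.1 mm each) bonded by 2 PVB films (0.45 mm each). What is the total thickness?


Total thickness = glass contribution + PVB contribution
  Glass: 3 * 3.1 = 9.3 mm
  PVB: 2 * 0.45 = 0.9 mm
  Total = 9.3 + 0.9 = 10.2 mm

10.2 mm


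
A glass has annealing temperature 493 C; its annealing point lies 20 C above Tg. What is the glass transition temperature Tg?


Rearrange T_anneal = Tg + offset for Tg:
  Tg = T_anneal - offset = 493 - 20 = 473 C

473 C


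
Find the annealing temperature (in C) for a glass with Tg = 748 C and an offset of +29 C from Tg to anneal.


The annealing temperature is Tg plus the offset:
  T_anneal = 748 + 29 = 777 C

777 C


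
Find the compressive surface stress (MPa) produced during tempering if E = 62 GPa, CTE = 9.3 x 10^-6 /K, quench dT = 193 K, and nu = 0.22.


Tempering stress: sigma = E * alpha * dT / (1 - nu)
  E (MPa) = 62 * 1000 = 62000
  Numerator = 62000 * (9.3 x 10^-6) * 193 = 111.2838
  Denominator = 1 - 0.22 = 0.78
  sigma = 111.2838 / 0.78 = 142.7 MPa

142.7 MPa


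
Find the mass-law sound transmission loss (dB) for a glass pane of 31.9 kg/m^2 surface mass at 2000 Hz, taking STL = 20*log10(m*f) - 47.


Mass law: STL = 20 * log10(m * f) - 47
  m * f = 31.9 * 2000 = 63800
  log10(63800) = 4.80482
  STL = 20 * 4.80482 - 47 = 96.0964 - 47 = 49.1 dB

49.1 dB


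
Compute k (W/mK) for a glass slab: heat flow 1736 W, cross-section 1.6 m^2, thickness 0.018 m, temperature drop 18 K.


Fourier's law rearranged: k = Q * t / (A * dT)
  Numerator = 1736 * 0.018 = 31.248
  Denominator = 1.6 * 18 = 28.8
  k = 31.248 / 28.8 = 1.085 W/mK

1.085 W/mK


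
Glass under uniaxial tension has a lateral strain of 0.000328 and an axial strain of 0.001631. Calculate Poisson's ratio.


Poisson's ratio: nu = lateral strain / axial strain
  nu = 0.000328 / 0.001631 = 0.2011

0.2011


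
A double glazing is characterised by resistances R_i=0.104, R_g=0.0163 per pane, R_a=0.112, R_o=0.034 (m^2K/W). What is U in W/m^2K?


Total thermal resistance (series):
  R_total = R_in + R_glass + R_air + R_glass + R_out
  R_total = 0.104 + 0.0163 + 0.112 + 0.0163 + 0.034 = 0.2826 m^2K/W
U-value = 1 / R_total = 1 / 0.2826 = 3.539 W/m^2K

3.539 W/m^2K


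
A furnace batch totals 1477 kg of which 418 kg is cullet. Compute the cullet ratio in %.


Cullet ratio = (cullet mass / total batch mass) * 100
  Ratio = 418 / 1477 * 100 = 28.3%

28.3%


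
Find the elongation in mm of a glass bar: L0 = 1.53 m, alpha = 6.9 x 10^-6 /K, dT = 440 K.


Thermal expansion formula: dL = alpha * L0 * dT
  dL = (6.9 x 10^-6) * 1.53 * 440 = 0.00464508 m
Convert to mm: 0.00464508 * 1000 = 4.6451 mm

4.6451 mm


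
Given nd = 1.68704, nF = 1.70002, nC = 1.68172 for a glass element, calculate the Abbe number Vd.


Abbe number formula: Vd = (nd - 1) / (nF - nC)
  nd - 1 = 1.68704 - 1 = 0.68704
  nF - nC = 1.70002 - 1.68172 = 0.0183
  Vd = 0.68704 / 0.0183 = 37.54

37.54


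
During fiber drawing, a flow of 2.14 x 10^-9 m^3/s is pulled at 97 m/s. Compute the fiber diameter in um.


Cross-sectional area from continuity:
  A = Q / v = 2.14 x 10^-9 / 97 = 2.206186 x 10^-11 m^2
Diameter from circular cross-section:
  d = sqrt(4A / pi) * 10^6 (m -> um)
  d = sqrt(4 * 2.206186 x 10^-11 / pi) * 10^6 = 5.3 um

5.3 um


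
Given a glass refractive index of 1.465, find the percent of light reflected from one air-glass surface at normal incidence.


Fresnel reflectance at normal incidence:
  R = ((n - 1)/(n + 1))^2
  (n - 1)/(n + 1) = (1.465 - 1)/(1.465 + 1) = 0.188641
  R = 0.188641^2 = 0.0355854
  R(%) = 0.0355854 * 100 = 3.559%

3.559%


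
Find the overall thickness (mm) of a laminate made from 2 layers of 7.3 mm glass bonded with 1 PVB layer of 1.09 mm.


Total thickness = glass contribution + PVB contribution
  Glass: 2 * 7.3 = 14.6 mm
  PVB: 1 * 1.09 = 1.09 mm
  Total = 14.6 + 1.09 = 15.69 mm

15.69 mm


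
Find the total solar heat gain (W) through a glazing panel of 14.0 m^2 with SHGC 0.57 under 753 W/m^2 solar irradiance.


Solar heat gain: Q = Area * SHGC * Irradiance
  Q = 14.0 * 0.57 * 753 = 6008.9 W

6008.9 W


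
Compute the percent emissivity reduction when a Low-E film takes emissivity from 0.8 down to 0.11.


Percentage reduction = (1 - coated/uncoated) * 100
  Ratio = 0.11 / 0.8 = 0.1375
  Reduction = (1 - 0.1375) * 100 = 86.2%

86.2%


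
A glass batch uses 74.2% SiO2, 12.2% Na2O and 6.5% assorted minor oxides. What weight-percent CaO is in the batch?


Pieces sum to 100%:
  CaO = 100 - (SiO2 + Na2O + others)
  CaO = 100 - (74.2 + 12.2 + 6.5) = 7.1%

7.1%


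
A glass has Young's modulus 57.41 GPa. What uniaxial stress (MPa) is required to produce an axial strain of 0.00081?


Rearrange E = sigma / epsilon:
  sigma = E * epsilon
  E (MPa) = 57.41 * 1000 = 57410
  sigma = 57410 * 0.00081 = 46.5 MPa

46.5 MPa


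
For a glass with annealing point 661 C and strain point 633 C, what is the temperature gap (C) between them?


Gap = T_anneal - T_strain:
  gap = 661 - 633 = 28 C

28 C


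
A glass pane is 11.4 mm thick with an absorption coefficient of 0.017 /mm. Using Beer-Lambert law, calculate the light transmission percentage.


Beer-Lambert law: T = exp(-alpha * thickness)
  exponent = -0.017 * 11.4 = -0.1938
  T = exp(-0.1938) = 0.8238
  Percentage = 0.8238 * 100 = 82.38%

82.38%


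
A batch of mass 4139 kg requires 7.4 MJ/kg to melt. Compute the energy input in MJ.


Total energy = mass * specific energy
  E = 4139 * 7.4 = 30628.6 MJ

30628.6 MJ


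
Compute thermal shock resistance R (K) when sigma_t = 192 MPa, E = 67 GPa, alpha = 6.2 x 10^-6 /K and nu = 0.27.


Thermal shock resistance: R = sigma * (1 - nu) / (E * alpha)
  Numerator = 192 * (1 - 0.27) = 140.16
  Denominator = 67 * 1000 * (6.2 x 10^-6) = 0.4154
  R = 140.16 / 0.4154 = 337.4 K

337.4 K


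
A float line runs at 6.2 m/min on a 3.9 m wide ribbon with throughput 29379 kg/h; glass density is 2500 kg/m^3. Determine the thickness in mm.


Ribbon cross-section from mass balance:
  Volume rate = throughput / density = 29379 / 2500 = 11.7516 m^3/h
  thickness = volume rate / (speed * 60 * width), i.e.
  thickness = throughput / (60 * speed * width * density) * 1000
  thickness = 29379 / (60 * 6.2 * 3.9 * 2500) * 1000 = 8.1 mm

8.1 mm


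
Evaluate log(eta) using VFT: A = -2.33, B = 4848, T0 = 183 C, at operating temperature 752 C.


VFT equation: log(eta) = A + B / (T - T0)
  T - T0 = 752 - 183 = 569
  B / (T - T0) = 4848 / 569 = 8.52
  log(eta) = -2.33 + 8.52 = 6.19

6.19


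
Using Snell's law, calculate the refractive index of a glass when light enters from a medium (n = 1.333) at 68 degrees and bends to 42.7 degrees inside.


Apply Snell's law: n1 * sin(theta1) = n2 * sin(theta2)
  n2 = n1 * sin(theta1) / sin(theta2)
  sin(68) = 0.927184
  sin(42.7) = 0.67816
  n2 = 1.333 * 0.927184 / 0.67816 = 1.8225

1.8225


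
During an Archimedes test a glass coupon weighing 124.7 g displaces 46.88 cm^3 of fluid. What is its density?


Use the definition of density:
  rho = mass / volume
  rho = 124.7 / 46.88 = 2.66 g/cm^3

2.66 g/cm^3


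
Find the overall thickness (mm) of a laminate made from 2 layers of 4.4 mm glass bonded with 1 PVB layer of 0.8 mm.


Total thickness = glass contribution + PVB contribution
  Glass: 2 * 4.4 = 8.8 mm
  PVB: 1 * 0.8 = 0.8 mm
  Total = 8.8 + 0.8 = 9.6 mm

9.6 mm


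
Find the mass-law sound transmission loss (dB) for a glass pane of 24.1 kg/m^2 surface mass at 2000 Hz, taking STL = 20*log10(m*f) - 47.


Mass law: STL = 20 * log10(m * f) - 47
  m * f = 24.1 * 2000 = 48200
  log10(48200) = 4.68305
  STL = 20 * 4.68305 - 47 = 93.661 - 47 = 46.7 dB

46.7 dB


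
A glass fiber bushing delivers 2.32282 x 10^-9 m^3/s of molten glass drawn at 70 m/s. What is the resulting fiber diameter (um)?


Cross-sectional area from continuity:
  A = Q / v = 2.32282 x 10^-9 / 70 = 3.318314 x 10^-11 m^2
Diameter from circular cross-section:
  d = sqrt(4A / pi) * 10^6 (m -> um)
  d = sqrt(4 * 3.318314 x 10^-11 / pi) * 10^6 = 6.5 um

6.5 um


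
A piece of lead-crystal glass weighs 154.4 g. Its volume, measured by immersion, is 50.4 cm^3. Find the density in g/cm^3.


Use the definition of density:
  rho = mass / volume
  rho = 154.4 / 50.4 = 3.063 g/cm^3

3.063 g/cm^3


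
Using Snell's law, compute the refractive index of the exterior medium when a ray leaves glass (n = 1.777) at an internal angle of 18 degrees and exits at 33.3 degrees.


Apply Snell's law: n1 * sin(theta1) = n2 * sin(theta2)
  n2 = n1 * sin(theta1) / sin(theta2)
  sin(18) = 0.309017
  sin(33.3) = 0.549023
  n2 = 1.777 * 0.309017 / 0.549023 = 1.0002

1.0002


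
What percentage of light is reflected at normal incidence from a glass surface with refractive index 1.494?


Fresnel reflectance at normal incidence:
  R = ((n - 1)/(n + 1))^2
  (n - 1)/(n + 1) = (1.494 - 1)/(1.494 + 1) = 0.198075
  R = 0.198075^2 = 0.0392337
  R(%) = 0.0392337 * 100 = 3.923%

3.923%


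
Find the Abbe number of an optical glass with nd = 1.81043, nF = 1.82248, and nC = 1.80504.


Abbe number formula: Vd = (nd - 1) / (nF - nC)
  nd - 1 = 1.81043 - 1 = 0.81043
  nF - nC = 1.82248 - 1.80504 = 0.01744
  Vd = 0.81043 / 0.01744 = 46.47

46.47


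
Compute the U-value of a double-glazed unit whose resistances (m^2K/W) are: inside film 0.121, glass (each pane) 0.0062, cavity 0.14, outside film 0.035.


Total thermal resistance (series):
  R_total = R_in + R_glass + R_air + R_glass + R_out
  R_total = 0.121 + 0.0062 + 0.14 + 0.0062 + 0.035 = 0.3084 m^2K/W
U-value = 1 / R_total = 1 / 0.3084 = 3.243 W/m^2K

3.243 W/m^2K


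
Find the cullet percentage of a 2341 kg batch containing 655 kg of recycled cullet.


Cullet ratio = (cullet mass / total batch mass) * 100
  Ratio = 655 / 2341 * 100 = 27.98%

27.98%


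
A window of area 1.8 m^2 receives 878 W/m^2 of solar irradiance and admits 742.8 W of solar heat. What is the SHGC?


Rearrange Q = Area * SHGC * Irradiance:
  SHGC = Q / (Area * Irradiance)
  SHGC = 742.8 / (1.8 * 878) = 0.47

0.47


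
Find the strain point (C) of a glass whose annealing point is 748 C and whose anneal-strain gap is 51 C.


Strain point = annealing point - difference:
  T_strain = 748 - 51 = 697 C

697 C


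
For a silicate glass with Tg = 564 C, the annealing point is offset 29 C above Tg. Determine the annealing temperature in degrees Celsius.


The annealing temperature is Tg plus the offset:
  T_anneal = 564 + 29 = 593 C

593 C


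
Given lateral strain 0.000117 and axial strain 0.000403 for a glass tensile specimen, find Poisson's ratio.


Poisson's ratio: nu = lateral strain / axial strain
  nu = 0.000117 / 0.000403 = 0.2903

0.2903


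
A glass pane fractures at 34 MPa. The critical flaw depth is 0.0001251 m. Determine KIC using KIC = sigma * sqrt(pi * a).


Fracture toughness: KIC = sigma * sqrt(pi * a)
  pi * a = pi * 0.0001251 = 0.000393013
  sqrt(pi * a) = 0.019825
  KIC = 34 * 0.019825 = 0.674 MPa*sqrt(m)

0.674 MPa*sqrt(m)


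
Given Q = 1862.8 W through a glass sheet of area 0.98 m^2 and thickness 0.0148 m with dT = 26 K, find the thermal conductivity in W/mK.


Fourier's law rearranged: k = Q * t / (A * dT)
  Numerator = 1862.8 * 0.0148 = 27.56944
  Denominator = 0.98 * 26 = 25.48
  k = 27.56944 / 25.48 = 1.082 W/mK

1.082 W/mK


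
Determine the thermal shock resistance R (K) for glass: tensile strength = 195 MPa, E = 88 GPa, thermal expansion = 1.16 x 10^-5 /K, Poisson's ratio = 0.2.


Thermal shock resistance: R = sigma * (1 - nu) / (E * alpha)
  Numerator = 195 * (1 - 0.2) = 156.0
  Denominator = 88 * 1000 * (1.16 x 10^-5) = 1.0208
  R = 156.0 / 1.0208 = 152.8 K

152.8 K


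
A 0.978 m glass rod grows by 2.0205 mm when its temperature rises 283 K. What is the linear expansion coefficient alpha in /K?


Rearrange dL = alpha * L0 * dT for alpha:
  alpha = dL / (L0 * dT)
  alpha = (2.0205 / 1000) / (0.978 * 283) = 0.0000073 /K = 7.3 x 10^-6 /K

7.3 x 10^-6 /K


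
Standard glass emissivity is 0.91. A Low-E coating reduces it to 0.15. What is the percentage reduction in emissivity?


Percentage reduction = (1 - coated/uncoated) * 100
  Ratio = 0.15 / 0.91 = 0.1648
  Reduction = (1 - 0.1648) * 100 = 83.5%

83.5%


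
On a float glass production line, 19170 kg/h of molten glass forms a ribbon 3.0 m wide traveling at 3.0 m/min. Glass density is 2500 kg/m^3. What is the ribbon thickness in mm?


Ribbon cross-section from mass balance:
  Volume rate = throughput / density = 19170 / 2500 = 7.668 m^3/h
  thickness = volume rate / (speed * 60 * width), i.e.
  thickness = throughput / (60 * speed * width * density) * 1000
  thickness = 19170 / (60 * 3.0 * 3.0 * 2500) * 1000 = 14.2 mm

14.2 mm


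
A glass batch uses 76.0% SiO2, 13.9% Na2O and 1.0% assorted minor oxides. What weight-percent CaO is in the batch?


Pieces sum to 100%:
  CaO = 100 - (SiO2 + Na2O + others)
  CaO = 100 - (76.0 + 13.9 + 1.0) = 9.1%

9.1%


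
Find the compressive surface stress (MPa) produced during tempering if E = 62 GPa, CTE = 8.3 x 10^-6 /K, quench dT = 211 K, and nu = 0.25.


Tempering stress: sigma = E * alpha * dT / (1 - nu)
  E (MPa) = 62 * 1000 = 62000
  Numerator = 62000 * (8.3 x 10^-6) * 211 = 108.5806
  Denominator = 1 - 0.25 = 0.75
  sigma = 108.5806 / 0.75 = 144.8 MPa

144.8 MPa


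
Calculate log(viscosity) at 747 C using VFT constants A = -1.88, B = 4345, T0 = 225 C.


VFT equation: log(eta) = A + B / (T - T0)
  T - T0 = 747 - 225 = 522
  B / (T - T0) = 4345 / 522 = 8.324
  log(eta) = -1.88 + 8.324 = 6.444

6.444


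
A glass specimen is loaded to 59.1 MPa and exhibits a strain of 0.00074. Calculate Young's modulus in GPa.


Young's modulus: E = stress / strain
  E = 59.1 MPa / 0.00074 = 79864.86 MPa
Convert to GPa: 79864.86 / 1000 = 79.86 GPa

79.86 GPa


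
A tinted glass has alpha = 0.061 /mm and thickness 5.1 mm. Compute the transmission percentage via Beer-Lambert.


Beer-Lambert law: T = exp(-alpha * thickness)
  exponent = -0.061 * 5.1 = -0.3111
  T = exp(-0.3111) = 0.7326
  Percentage = 0.7326 * 100 = 73.26%

73.26%


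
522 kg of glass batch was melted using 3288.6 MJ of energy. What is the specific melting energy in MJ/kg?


Rearrange E = m * s for s:
  s = E / m
  s = 3288.6 / 522 = 6.3 MJ/kg

6.3 MJ/kg


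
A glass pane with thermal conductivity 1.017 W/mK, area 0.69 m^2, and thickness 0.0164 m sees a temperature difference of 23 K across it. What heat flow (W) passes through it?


Fourier's law: Q = k * A * dT / t
  Q = 1.017 * 0.69 * 23 / 0.0164
  Q = 16.13979 / 0.0164 = 984.1 W

984.1 W


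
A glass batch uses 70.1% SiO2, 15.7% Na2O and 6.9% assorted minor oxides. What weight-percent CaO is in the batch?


Pieces sum to 100%:
  CaO = 100 - (SiO2 + Na2O + others)
  CaO = 100 - (70.1 + 15.7 + 6.9) = 7.3%

7.3%


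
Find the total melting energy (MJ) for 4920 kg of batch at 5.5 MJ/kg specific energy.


Total energy = mass * specific energy
  E = 4920 * 5.5 = 27060 MJ

27060 MJ


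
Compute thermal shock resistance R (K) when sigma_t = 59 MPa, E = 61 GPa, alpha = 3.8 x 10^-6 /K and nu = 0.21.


Thermal shock resistance: R = sigma * (1 - nu) / (E * alpha)
  Numerator = 59 * (1 - 0.21) = 46.61
  Denominator = 61 * 1000 * (3.8 x 10^-6) = 0.2318
  R = 46.61 / 0.2318 = 201.1 K

201.1 K


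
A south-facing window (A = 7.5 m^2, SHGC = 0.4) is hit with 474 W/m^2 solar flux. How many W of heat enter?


Solar heat gain: Q = Area * SHGC * Irradiance
  Q = 7.5 * 0.4 * 474 = 1422 W

1422 W


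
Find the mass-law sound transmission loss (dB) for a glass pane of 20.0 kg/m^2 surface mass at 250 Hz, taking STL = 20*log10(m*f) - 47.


Mass law: STL = 20 * log10(m * f) - 47
  m * f = 20.0 * 250 = 5000
  log10(5000) = 3.69897
  STL = 20 * 3.69897 - 47 = 73.9794 - 47 = 27.0 dB

27.0 dB


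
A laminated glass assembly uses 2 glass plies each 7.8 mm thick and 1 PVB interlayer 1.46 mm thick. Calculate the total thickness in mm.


Total thickness = glass contribution + PVB contribution
  Glass: 2 * 7.8 = 15.6 mm
  PVB: 1 * 1.46 = 1.46 mm
  Total = 15.6 + 1.46 = 17.06 mm

17.06 mm


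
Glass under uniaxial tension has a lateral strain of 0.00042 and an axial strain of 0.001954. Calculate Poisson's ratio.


Poisson's ratio: nu = lateral strain / axial strain
  nu = 0.00042 / 0.001954 = 0.2149

0.2149


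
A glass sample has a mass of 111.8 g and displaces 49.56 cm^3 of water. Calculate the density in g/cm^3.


Use the definition of density:
  rho = mass / volume
  rho = 111.8 / 49.56 = 2.256 g/cm^3

2.256 g/cm^3


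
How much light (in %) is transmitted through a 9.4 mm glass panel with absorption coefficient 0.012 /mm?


Beer-Lambert law: T = exp(-alpha * thickness)
  exponent = -0.012 * 9.4 = -0.1128
  T = exp(-0.1128) = 0.8933
  Percentage = 0.8933 * 100 = 89.33%

89.33%


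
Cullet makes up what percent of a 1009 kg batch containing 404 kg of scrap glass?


Cullet ratio = (cullet mass / total batch mass) * 100
  Ratio = 404 / 1009 * 100 = 40.04%

40.04%


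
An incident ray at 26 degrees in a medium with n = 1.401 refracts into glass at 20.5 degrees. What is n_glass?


Apply Snell's law: n1 * sin(theta1) = n2 * sin(theta2)
  n2 = n1 * sin(theta1) / sin(theta2)
  sin(26) = 0.438371
  sin(20.5) = 0.350207
  n2 = 1.401 * 0.438371 / 0.350207 = 1.7537

1.7537


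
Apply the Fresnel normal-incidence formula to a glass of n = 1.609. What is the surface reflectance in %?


Fresnel reflectance at normal incidence:
  R = ((n - 1)/(n + 1))^2
  (n - 1)/(n + 1) = (1.609 - 1)/(1.609 + 1) = 0.233423
  R = 0.233423^2 = 0.0544863
  R(%) = 0.0544863 * 100 = 5.449%

5.449%


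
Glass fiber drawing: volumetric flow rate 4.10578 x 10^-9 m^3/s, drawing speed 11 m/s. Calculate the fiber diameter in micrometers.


Cross-sectional area from continuity:
  A = Q / v = 4.10578 x 10^-9 / 11 = 3.732527 x 10^-10 m^2
Diameter from circular cross-section:
  d = sqrt(4A / pi) * 10^6 (m -> um)
  d = sqrt(4 * 3.732527 x 10^-10 / pi) * 10^6 = 21.8 um

21.8 um


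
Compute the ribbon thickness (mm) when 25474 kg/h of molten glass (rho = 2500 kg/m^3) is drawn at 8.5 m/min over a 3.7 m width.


Ribbon cross-section from mass balance:
  Volume rate = throughput / density = 25474 / 2500 = 10.1896 m^3/h
  thickness = volume rate / (speed * 60 * width), i.e.
  thickness = throughput / (60 * speed * width * density) * 1000
  thickness = 25474 / (60 * 8.5 * 3.7 * 2500) * 1000 = 5.4 mm

5.4 mm


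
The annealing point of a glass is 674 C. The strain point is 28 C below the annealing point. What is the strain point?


Strain point = annealing point - difference:
  T_strain = 674 - 28 = 646 C

646 C


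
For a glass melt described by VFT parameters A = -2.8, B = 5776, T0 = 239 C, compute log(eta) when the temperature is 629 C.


VFT equation: log(eta) = A + B / (T - T0)
  T - T0 = 629 - 239 = 390
  B / (T - T0) = 5776 / 390 = 14.81
  log(eta) = -2.8 + 14.81 = 12.01

12.01


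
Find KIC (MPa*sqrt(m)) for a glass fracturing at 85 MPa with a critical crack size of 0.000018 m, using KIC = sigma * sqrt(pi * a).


Fracture toughness: KIC = sigma * sqrt(pi * a)
  pi * a = pi * 0.000018 = 0.000056549
  sqrt(pi * a) = 0.00752
  KIC = 85 * 0.00752 = 0.639 MPa*sqrt(m)

0.639 MPa*sqrt(m)


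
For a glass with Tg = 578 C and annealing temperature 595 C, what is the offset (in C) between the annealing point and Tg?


Offset = T_anneal - Tg:
  offset = 595 - 578 = 17 C

17 C


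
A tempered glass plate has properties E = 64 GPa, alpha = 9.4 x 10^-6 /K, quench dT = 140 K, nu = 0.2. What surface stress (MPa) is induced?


Tempering stress: sigma = E * alpha * dT / (1 - nu)
  E (MPa) = 64 * 1000 = 64000
  Numerator = 64000 * (9.4 x 10^-6) * 140 = 84.224
  Denominator = 1 - 0.2 = 0.8
  sigma = 84.224 / 0.8 = 105.3 MPa

105.3 MPa


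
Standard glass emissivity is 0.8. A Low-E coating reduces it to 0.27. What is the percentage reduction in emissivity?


Percentage reduction = (1 - coated/uncoated) * 100
  Ratio = 0.27 / 0.8 = 0.3375
  Reduction = (1 - 0.3375) * 100 = 66.2%

66.2%


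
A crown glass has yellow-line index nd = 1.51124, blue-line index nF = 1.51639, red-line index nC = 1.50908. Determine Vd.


Abbe number formula: Vd = (nd - 1) / (nF - nC)
  nd - 1 = 1.51124 - 1 = 0.51124
  nF - nC = 1.51639 - 1.50908 = 0.00731
  Vd = 0.51124 / 0.00731 = 69.94

69.94


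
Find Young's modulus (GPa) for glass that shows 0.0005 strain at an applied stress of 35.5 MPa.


Young's modulus: E = stress / strain
  E = 35.5 MPa / 0.0005 = 71000 MPa
Convert to GPa: 71000 / 1000 = 71.0 GPa

71.0 GPa


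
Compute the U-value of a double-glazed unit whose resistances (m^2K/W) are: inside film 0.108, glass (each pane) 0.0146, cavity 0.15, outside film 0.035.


Total thermal resistance (series):
  R_total = R_in + R_glass + R_air + R_glass + R_out
  R_total = 0.108 + 0.0146 + 0.15 + 0.0146 + 0.035 = 0.3222 m^2K/W
U-value = 1 / R_total = 1 / 0.3222 = 3.104 W/m^2K

3.104 W/m^2K


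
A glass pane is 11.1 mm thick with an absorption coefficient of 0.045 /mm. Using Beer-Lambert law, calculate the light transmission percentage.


Beer-Lambert law: T = exp(-alpha * thickness)
  exponent = -0.045 * 11.1 = -0.4995
  T = exp(-0.4995) = 0.6068
  Percentage = 0.6068 * 100 = 60.68%

60.68%


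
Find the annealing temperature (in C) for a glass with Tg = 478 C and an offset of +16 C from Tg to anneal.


The annealing temperature is Tg plus the offset:
  T_anneal = 478 + 16 = 494 C

494 C


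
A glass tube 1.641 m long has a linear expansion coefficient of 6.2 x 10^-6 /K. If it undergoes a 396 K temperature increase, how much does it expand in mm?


Thermal expansion formula: dL = alpha * L0 * dT
  dL = (6.2 x 10^-6) * 1.641 * 396 = 0.00402898 m
Convert to mm: 0.00402898 * 1000 = 4.029 mm

4.029 mm


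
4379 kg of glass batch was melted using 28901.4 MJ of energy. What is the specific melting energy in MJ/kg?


Rearrange E = m * s for s:
  s = E / m
  s = 28901.4 / 4379 = 6.6 MJ/kg

6.6 MJ/kg


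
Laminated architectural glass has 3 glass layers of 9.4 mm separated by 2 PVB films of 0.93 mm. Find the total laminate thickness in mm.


Total thickness = glass contribution + PVB contribution
  Glass: 3 * 9.4 = 28.2 mm
  PVB: 2 * 0.93 = 1.86 mm
  Total = 28.2 + 1.86 = 30.06 mm

30.06 mm


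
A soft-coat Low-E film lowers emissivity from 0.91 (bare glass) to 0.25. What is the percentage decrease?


Percentage reduction = (1 - coated/uncoated) * 100
  Ratio = 0.25 / 0.91 = 0.2747
  Reduction = (1 - 0.2747) * 100 = 72.5%

72.5%


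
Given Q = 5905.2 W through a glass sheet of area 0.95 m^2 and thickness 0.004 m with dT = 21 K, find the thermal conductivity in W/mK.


Fourier's law rearranged: k = Q * t / (A * dT)
  Numerator = 5905.2 * 0.004 = 23.6208
  Denominator = 0.95 * 21 = 19.95
  k = 23.6208 / 19.95 = 1.184 W/mK

1.184 W/mK


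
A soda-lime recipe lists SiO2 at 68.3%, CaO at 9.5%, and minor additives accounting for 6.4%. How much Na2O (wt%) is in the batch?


Pieces sum to 100%:
  Na2O = 100 - (SiO2 + CaO + others)
  Na2O = 100 - (68.3 + 9.5 + 6.4) = 15.8%

15.8%


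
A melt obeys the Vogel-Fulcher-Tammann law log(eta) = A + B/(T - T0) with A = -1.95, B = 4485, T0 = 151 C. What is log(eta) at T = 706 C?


VFT equation: log(eta) = A + B / (T - T0)
  T - T0 = 706 - 151 = 555
  B / (T - T0) = 4485 / 555 = 8.081
  log(eta) = -1.95 + 8.081 = 6.131

6.131


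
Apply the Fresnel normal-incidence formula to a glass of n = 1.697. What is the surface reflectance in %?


Fresnel reflectance at normal incidence:
  R = ((n - 1)/(n + 1))^2
  (n - 1)/(n + 1) = (1.697 - 1)/(1.697 + 1) = 0.258435
  R = 0.258435^2 = 0.0667886
  R(%) = 0.0667886 * 100 = 6.679%

6.679%


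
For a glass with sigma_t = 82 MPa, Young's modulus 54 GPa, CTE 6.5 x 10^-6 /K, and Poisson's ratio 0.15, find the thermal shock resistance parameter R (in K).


Thermal shock resistance: R = sigma * (1 - nu) / (E * alpha)
  Numerator = 82 * (1 - 0.15) = 69.7
  Denominator = 54 * 1000 * (6.5 x 10^-6) = 0.351
  R = 69.7 / 0.351 = 198.6 K

198.6 K


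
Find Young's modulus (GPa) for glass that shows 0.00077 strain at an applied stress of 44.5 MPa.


Young's modulus: E = stress / strain
  E = 44.5 MPa / 0.00077 = 57792.21 MPa
Convert to GPa: 57792.21 / 1000 = 57.79 GPa

57.79 GPa
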